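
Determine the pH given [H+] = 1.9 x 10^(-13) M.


pH = -log10([H+])
pH = -log10(1.9 x 10^(-13))
pH = 12.7212

12.7212


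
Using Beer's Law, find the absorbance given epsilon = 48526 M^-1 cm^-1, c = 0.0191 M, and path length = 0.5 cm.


A = epsilon * c * l
A = 48526 * 0.0191 * 0.5
A = 463.4233

463.4233


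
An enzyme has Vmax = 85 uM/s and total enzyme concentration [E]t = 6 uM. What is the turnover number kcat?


kcat = Vmax / [E]t
kcat = 85 / 6
kcat = 14.1667 s^-1

14.1667 s^-1


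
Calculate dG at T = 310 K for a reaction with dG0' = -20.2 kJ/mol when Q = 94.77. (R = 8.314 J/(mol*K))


dG = dG0' + RT * ln(Q) / 1000
dG = -20.2 + 8.314 * 310 * ln(94.77) / 1000
dG = -8.4694 kJ/mol

-8.4694 kJ/mol


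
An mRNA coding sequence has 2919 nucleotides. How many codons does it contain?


codons = nucleotides / 3
codons = 2919 / 3 = 973

973


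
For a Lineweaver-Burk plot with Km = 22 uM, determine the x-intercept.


x-intercept = -1/Km
= -1/22
= -0.0455 1/uM

-0.0455 1/uM


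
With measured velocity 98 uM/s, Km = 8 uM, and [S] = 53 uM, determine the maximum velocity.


Vmax = v * (Km + [S]) / [S]
Vmax = 98 * (8 + 53) / 53
Vmax = 112.7925 uM/s

112.7925 uM/s


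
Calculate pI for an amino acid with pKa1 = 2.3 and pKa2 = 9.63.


pI = (pKa1 + pKa2) / 2
pI = (2.3 + 9.63) / 2
pI = 5.965

5.965


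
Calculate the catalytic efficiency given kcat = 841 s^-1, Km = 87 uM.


Catalytic efficiency = kcat / Km
= 841 / 87
= 9.6667 uM^-1*s^-1

9.6667 uM^-1*s^-1


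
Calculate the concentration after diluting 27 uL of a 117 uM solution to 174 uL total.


C2 = C1 * V1 / V2
C2 = 117 * 27 / 174
C2 = 18.1552 uM

18.1552 uM


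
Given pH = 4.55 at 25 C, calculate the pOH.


pOH = 14 - pH
pOH = 14 - 4.55
pOH = 9.45

9.45


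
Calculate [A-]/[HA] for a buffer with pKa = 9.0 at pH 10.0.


[A-]/[HA] = 10^(pH - pKa)
= 10^(10.0 - 9.0)
= 10.0

10.0


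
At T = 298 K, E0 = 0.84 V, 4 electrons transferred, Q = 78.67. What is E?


E = E0 - (RT/nF) * ln(Q)
E = 0.84 - (8.314 * 298 / (4 * 96485)) * ln(78.67)
E = 0.812 V

0.812 V


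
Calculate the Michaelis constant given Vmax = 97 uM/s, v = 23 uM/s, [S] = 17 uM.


Km = [S] * (Vmax - v) / v
Km = 17 * (97 - 23) / 23
Km = 54.6957 uM

54.6957 uM


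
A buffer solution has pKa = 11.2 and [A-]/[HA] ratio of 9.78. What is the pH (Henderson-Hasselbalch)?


pH = pKa + log10([A-]/[HA])
pH = 11.2 + log10(9.78)
pH = 12.1903

12.1903


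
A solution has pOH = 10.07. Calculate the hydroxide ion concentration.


[OH-] = 10^(-pOH)
[OH-] = 10^(-10.07)
[OH-] = 8.511e-11 M

8.511e-11 M


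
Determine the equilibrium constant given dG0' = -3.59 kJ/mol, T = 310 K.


Keq = exp(-dG0 * 1000 / (R * T))
Keq = exp(-(-3.59) * 1000 / (8.314 * 310))
Keq = 4.0265

4.0265


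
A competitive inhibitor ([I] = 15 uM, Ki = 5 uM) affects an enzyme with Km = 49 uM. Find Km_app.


Km_app = Km * (1 + [I]/Ki)
Km_app = 49 * (1 + 15/5)
Km_app = 196.0 uM

196.0 uM


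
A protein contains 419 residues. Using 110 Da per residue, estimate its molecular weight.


MW = n_residues * 110 Da
MW = 419 * 110
MW = 46090 Da

46090 Da


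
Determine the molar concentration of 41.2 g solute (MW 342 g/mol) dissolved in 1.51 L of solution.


C = (mass / MW) / volume
C = (41.2 / 342) / 1.51
C = 0.0798 M

0.0798 M


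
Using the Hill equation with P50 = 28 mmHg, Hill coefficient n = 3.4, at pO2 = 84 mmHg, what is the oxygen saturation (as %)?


Y = pO2^n / (P50^n + pO2^n)
Y = 84^3.4 / (28^3.4 + 84^3.4)
Y = 97.67%

97.67%


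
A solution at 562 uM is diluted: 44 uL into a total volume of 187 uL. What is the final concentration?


C2 = C1 * V1 / V2
C2 = 562 * 44 / 187
C2 = 132.2353 uM

132.2353 uM


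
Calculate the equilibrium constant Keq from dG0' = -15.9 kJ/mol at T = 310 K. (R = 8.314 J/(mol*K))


Keq = exp(-dG0 * 1000 / (R * T))
Keq = exp(-(-15.9) * 1000 / (8.314 * 310))
Keq = 477.7804

477.7804


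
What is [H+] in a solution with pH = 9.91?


[H+] = 10^(-pH)
[H+] = 10^(-9.91)
[H+] = 1.230e-10 M

1.230e-10 M


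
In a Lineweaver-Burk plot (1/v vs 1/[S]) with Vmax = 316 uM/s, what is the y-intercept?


y-intercept = 1/Vmax
= 1/316
= 0.0032 s/uM

0.0032 s/uM


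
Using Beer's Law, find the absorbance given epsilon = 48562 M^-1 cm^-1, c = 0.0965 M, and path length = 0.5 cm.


A = epsilon * c * l
A = 48562 * 0.0965 * 0.5
A = 2343.1165

2343.1165


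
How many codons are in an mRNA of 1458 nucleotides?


codons = nucleotides / 3
codons = 1458 / 3 = 486

486


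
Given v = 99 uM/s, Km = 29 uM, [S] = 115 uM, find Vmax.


Vmax = v * (Km + [S]) / [S]
Vmax = 99 * (29 + 115) / 115
Vmax = 123.9652 uM/s

123.9652 uM/s


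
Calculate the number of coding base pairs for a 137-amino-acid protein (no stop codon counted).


Each amino acid = 1 codon = 3 bp
bp = 137 * 3 = 411 bp

411 bp


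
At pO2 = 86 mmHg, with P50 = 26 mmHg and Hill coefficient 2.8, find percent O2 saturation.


Y = pO2^n / (P50^n + pO2^n)
Y = 86^2.8 / (26^2.8 + 86^2.8)
Y = 96.61%

96.61%


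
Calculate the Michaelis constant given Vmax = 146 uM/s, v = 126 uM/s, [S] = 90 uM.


Km = [S] * (Vmax - v) / v
Km = 90 * (146 - 126) / 126
Km = 14.2857 uM

14.2857 uM


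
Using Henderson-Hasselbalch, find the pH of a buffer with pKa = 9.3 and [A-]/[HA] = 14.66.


pH = pKa + log10([A-]/[HA])
pH = 9.3 + log10(14.66)
pH = 10.4661

10.4661


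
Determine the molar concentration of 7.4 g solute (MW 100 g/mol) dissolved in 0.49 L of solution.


C = (mass / MW) / volume
C = (7.4 / 100) / 0.49
C = 0.151 M

0.151 M


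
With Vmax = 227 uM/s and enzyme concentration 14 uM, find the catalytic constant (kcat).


kcat = Vmax / [E]t
kcat = 227 / 14
kcat = 16.2143 s^-1

16.2143 s^-1


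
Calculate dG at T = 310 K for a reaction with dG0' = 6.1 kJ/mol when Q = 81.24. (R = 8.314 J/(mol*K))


dG = dG0' + RT * ln(Q) / 1000
dG = 6.1 + 8.314 * 310 * ln(81.24) / 1000
dG = 17.4336 kJ/mol

17.4336 kJ/mol


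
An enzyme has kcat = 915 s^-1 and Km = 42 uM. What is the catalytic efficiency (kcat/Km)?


Catalytic efficiency = kcat / Km
= 915 / 42
= 21.7857 uM^-1*s^-1

21.7857 uM^-1*s^-1


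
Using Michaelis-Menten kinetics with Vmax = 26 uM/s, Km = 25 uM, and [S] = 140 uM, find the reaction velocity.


v = Vmax * [S] / (Km + [S])
v = 26 * 140 / (25 + 140)
v = 22.0606 uM/s

22.0606 uM/s


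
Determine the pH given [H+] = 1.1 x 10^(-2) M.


pH = -log10([H+])
pH = -log10(1.1 x 10^(-2))
pH = 1.9586

1.9586


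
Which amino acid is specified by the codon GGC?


Standard genetic code lookup.
Codon GGC -> Gly

Gly


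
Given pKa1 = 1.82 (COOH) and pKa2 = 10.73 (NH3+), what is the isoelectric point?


pI = (pKa1 + pKa2) / 2
pI = (1.82 + 10.73) / 2
pI = 6.275

6.275


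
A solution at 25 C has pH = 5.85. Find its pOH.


pOH = 14 - pH
pOH = 14 - 5.85
pOH = 8.15

8.15


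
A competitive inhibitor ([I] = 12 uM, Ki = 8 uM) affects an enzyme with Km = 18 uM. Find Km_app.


Km_app = Km * (1 + [I]/Ki)
Km_app = 18 * (1 + 12/8)
Km_app = 45.0 uM

45.0 uM


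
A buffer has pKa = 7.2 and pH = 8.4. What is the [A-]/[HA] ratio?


[A-]/[HA] = 10^(pH - pKa)
= 10^(8.4 - 7.2)
= 15.8489

15.8489


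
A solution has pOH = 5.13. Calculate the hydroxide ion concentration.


[OH-] = 10^(-pOH)
[OH-] = 10^(-5.13)
[OH-] = 7.413e-06 M

7.413e-06 M


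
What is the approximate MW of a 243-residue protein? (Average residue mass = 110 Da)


MW = n_residues * 110 Da
MW = 243 * 110
MW = 26730 Da

26730 Da


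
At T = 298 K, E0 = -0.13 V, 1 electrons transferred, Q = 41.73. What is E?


E = E0 - (RT/nF) * ln(Q)
E = -0.13 - (8.314 * 298 / (1 * 96485)) * ln(41.73)
E = -0.2258 V

-0.2258 V


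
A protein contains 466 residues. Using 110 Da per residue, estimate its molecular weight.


MW = n_residues * 110 Da
MW = 466 * 110
MW = 51260 Da

51260 Da


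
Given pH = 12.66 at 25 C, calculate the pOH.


pOH = 14 - pH
pOH = 14 - 12.66
pOH = 1.34

1.34


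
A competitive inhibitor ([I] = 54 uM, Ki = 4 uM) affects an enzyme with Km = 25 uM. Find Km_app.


Km_app = Km * (1 + [I]/Ki)
Km_app = 25 * (1 + 54/4)
Km_app = 362.5 uM

362.5 uM


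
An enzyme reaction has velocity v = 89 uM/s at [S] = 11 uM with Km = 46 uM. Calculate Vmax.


Vmax = v * (Km + [S]) / [S]
Vmax = 89 * (46 + 11) / 11
Vmax = 461.1818 uM/s

461.1818 uM/s


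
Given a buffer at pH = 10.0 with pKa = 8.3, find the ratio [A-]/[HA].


[A-]/[HA] = 10^(pH - pKa)
= 10^(10.0 - 8.3)
= 50.1187

50.1187


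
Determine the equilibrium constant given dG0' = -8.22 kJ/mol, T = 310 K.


Keq = exp(-dG0 * 1000 / (R * T))
Keq = exp(-(-8.22) * 1000 / (8.314 * 310))
Keq = 24.2723

24.2723


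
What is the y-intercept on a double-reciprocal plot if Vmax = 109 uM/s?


y-intercept = 1/Vmax
= 1/109
= 0.0092 s/uM

0.0092 s/uM


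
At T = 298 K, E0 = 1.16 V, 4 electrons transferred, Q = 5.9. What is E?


E = E0 - (RT/nF) * ln(Q)
E = 1.16 - (8.314 * 298 / (4 * 96485)) * ln(5.9)
E = 1.1486 V

1.1486 V


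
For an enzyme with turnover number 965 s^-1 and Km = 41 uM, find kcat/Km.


Catalytic efficiency = kcat / Km
= 965 / 41
= 23.5366 uM^-1*s^-1

23.5366 uM^-1*s^-1


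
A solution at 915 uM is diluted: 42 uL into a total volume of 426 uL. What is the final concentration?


C2 = C1 * V1 / V2
C2 = 915 * 42 / 426
C2 = 90.2113 uM

90.2113 uM


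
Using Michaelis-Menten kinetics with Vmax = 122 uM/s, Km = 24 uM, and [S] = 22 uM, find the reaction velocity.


v = Vmax * [S] / (Km + [S])
v = 122 * 22 / (24 + 22)
v = 58.3478 uM/s

58.3478 uM/s


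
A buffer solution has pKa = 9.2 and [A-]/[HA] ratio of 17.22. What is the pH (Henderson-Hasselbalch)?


pH = pKa + log10([A-]/[HA])
pH = 9.2 + log10(17.22)
pH = 10.436

10.436


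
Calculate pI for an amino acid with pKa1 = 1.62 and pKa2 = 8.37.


pI = (pKa1 + pKa2) / 2
pI = (1.62 + 8.37) / 2
pI = 4.995

4.995


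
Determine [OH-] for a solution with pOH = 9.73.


[OH-] = 10^(-pOH)
[OH-] = 10^(-9.73)
[OH-] = 1.862e-10 M

1.862e-10 M


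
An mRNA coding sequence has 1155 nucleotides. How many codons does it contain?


codons = nucleotides / 3
codons = 1155 / 3 = 385

385


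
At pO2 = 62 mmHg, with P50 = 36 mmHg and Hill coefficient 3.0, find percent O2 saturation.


Y = pO2^n / (P50^n + pO2^n)
Y = 62^3.0 / (36^3.0 + 62^3.0)
Y = 83.63%

83.63%


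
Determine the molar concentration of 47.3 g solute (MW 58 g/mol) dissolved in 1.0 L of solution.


C = (mass / MW) / volume
C = (47.3 / 58) / 1.0
C = 0.8155 M

0.8155 M


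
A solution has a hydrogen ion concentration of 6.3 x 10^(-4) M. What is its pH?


pH = -log10([H+])
pH = -log10(6.3 x 10^(-4))
pH = 3.2007

3.2007


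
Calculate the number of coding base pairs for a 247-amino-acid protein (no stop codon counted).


Each amino acid = 1 codon = 3 bp
bp = 247 * 3 = 741 bp

741 bp


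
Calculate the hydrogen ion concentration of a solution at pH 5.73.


[H+] = 10^(-pH)
[H+] = 10^(-5.73)
[H+] = 1.862e-06 M

1.862e-06 M


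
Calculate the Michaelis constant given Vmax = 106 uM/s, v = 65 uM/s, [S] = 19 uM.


Km = [S] * (Vmax - v) / v
Km = 19 * (106 - 65) / 65
Km = 11.9846 uM

11.9846 uM


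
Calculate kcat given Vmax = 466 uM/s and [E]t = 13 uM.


kcat = Vmax / [E]t
kcat = 466 / 13
kcat = 35.8462 s^-1

35.8462 s^-1


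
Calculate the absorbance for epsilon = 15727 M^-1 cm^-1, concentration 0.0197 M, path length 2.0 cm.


A = epsilon * c * l
A = 15727 * 0.0197 * 2.0
A = 619.6438

619.6438


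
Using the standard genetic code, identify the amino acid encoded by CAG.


Standard genetic code lookup.
Codon CAG -> Gln

Gln


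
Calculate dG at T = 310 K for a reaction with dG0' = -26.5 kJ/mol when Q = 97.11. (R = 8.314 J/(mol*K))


dG = dG0' + RT * ln(Q) / 1000
dG = -26.5 + 8.314 * 310 * ln(97.11) / 1000
dG = -14.7065 kJ/mol

-14.7065 kJ/mol


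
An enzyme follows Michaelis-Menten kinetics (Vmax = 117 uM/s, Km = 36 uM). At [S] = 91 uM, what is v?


v = Vmax * [S] / (Km + [S])
v = 117 * 91 / (36 + 91)
v = 83.8346 uM/s

83.8346 uM/s


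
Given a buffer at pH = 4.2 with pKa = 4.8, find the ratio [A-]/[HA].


[A-]/[HA] = 10^(pH - pKa)
= 10^(4.2 - 4.8)
= 0.2512

0.2512


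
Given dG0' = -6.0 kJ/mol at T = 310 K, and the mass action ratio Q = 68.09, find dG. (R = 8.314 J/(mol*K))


dG = dG0' + RT * ln(Q) / 1000
dG = -6.0 + 8.314 * 310 * ln(68.09) / 1000
dG = 4.8785 kJ/mol

4.8785 kJ/mol


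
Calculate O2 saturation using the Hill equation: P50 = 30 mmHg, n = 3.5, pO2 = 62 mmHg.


Y = pO2^n / (P50^n + pO2^n)
Y = 62^3.5 / (30^3.5 + 62^3.5)
Y = 92.7%

92.7%


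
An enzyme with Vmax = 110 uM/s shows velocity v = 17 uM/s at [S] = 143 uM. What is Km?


Km = [S] * (Vmax - v) / v
Km = 143 * (110 - 17) / 17
Km = 782.2941 uM

782.2941 uM


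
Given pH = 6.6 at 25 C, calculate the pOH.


pOH = 14 - pH
pOH = 14 - 6.6
pOH = 7.4

7.4


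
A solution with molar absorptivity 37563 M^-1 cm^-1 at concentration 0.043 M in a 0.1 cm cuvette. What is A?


A = epsilon * c * l
A = 37563 * 0.043 * 0.1
A = 161.5209

161.5209


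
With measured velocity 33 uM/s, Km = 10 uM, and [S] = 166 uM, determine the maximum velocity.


Vmax = v * (Km + [S]) / [S]
Vmax = 33 * (10 + 166) / 166
Vmax = 34.988 uM/s

34.988 uM/s


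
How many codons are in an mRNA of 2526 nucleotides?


codons = nucleotides / 3
codons = 2526 / 3 = 842

842


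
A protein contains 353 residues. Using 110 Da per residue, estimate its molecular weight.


MW = n_residues * 110 Da
MW = 353 * 110
MW = 38830 Da

38830 Da


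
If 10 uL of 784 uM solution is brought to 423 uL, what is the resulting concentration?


C2 = C1 * V1 / V2
C2 = 784 * 10 / 423
C2 = 18.5343 uM

18.5343 uM


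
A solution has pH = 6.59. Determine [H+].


[H+] = 10^(-pH)
[H+] = 10^(-6.59)
[H+] = 2.570e-07 M

2.570e-07 M


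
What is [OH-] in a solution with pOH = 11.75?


[OH-] = 10^(-pOH)
[OH-] = 10^(-11.75)
[OH-] = 1.778e-12 M

1.778e-12 M


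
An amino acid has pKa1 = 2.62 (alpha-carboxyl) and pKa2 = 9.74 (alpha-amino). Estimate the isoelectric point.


pI = (pKa1 + pKa2) / 2
pI = (2.62 + 9.74) / 2
pI = 6.18

6.18


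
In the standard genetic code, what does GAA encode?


Standard genetic code lookup.
Codon GAA -> Glu

Glu


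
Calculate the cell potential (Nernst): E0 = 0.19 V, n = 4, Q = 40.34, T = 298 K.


E = E0 - (RT/nF) * ln(Q)
E = 0.19 - (8.314 * 298 / (4 * 96485)) * ln(40.34)
E = 0.1663 V

0.1663 V


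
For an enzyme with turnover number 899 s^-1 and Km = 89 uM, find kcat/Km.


Catalytic efficiency = kcat / Km
= 899 / 89
= 10.1011 uM^-1*s^-1

10.1011 uM^-1*s^-1


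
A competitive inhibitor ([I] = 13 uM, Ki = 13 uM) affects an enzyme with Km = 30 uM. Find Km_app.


Km_app = Km * (1 + [I]/Ki)
Km_app = 30 * (1 + 13/13)
Km_app = 60.0 uM

60.0 uM


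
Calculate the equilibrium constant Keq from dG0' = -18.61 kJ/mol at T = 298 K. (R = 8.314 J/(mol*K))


Keq = exp(-dG0 * 1000 / (R * T))
Keq = exp(-(-18.61) * 1000 / (8.314 * 298))
Keq = 1828.7467

1828.7467


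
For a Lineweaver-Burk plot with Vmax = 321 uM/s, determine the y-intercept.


y-intercept = 1/Vmax
= 1/321
= 0.0031 s/uM

0.0031 s/uM


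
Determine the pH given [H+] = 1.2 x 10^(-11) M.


pH = -log10([H+])
pH = -log10(1.2 x 10^(-11))
pH = 10.9208

10.9208


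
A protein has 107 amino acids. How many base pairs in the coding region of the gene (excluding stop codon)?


Each amino acid = 1 codon = 3 bp
bp = 107 * 3 = 321 bp

321 bp


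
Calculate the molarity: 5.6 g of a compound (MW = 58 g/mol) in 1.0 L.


C = (mass / MW) / volume
C = (5.6 / 58) / 1.0
C = 0.0966 M

0.0966 M


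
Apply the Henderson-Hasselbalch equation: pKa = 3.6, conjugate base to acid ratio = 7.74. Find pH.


pH = pKa + log10([A-]/[HA])
pH = 3.6 + log10(7.74)
pH = 4.4887

4.4887


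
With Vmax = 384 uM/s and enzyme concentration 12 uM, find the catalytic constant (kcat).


kcat = Vmax / [E]t
kcat = 384 / 12
kcat = 32.0 s^-1

32.0 s^-1


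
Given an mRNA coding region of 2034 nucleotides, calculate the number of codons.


codons = nucleotides / 3
codons = 2034 / 3 = 678

678


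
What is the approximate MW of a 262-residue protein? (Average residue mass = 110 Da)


MW = n_residues * 110 Da
MW = 262 * 110
MW = 28820 Da

28820 Da


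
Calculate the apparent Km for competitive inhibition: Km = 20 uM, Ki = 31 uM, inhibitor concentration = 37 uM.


Km_app = Km * (1 + [I]/Ki)
Km_app = 20 * (1 + 37/31)
Km_app = 43.871 uM

43.871 uM


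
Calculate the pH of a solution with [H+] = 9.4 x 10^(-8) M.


pH = -log10([H+])
pH = -log10(9.4 x 10^(-8))
pH = 7.0269

7.0269


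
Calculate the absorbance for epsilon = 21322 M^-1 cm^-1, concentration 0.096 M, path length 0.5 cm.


A = epsilon * c * l
A = 21322 * 0.096 * 0.5
A = 1023.456

1023.456


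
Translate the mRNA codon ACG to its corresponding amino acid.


Standard genetic code lookup.
Codon ACG -> Thr

Thr


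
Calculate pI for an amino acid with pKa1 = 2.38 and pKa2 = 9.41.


pI = (pKa1 + pKa2) / 2
pI = (2.38 + 9.41) / 2
pI = 5.895

5.895


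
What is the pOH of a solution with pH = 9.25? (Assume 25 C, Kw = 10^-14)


pOH = 14 - pH
pOH = 14 - 9.25
pOH = 4.75

4.75


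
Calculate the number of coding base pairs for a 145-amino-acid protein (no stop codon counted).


Each amino acid = 1 codon = 3 bp
bp = 145 * 3 = 435 bp

435 bp


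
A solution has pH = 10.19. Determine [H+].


[H+] = 10^(-pH)
[H+] = 10^(-10.19)
[H+] = 6.457e-11 M

6.457e-11 M


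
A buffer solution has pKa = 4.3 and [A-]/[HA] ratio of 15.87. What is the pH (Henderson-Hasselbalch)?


pH = pKa + log10([A-]/[HA])
pH = 4.3 + log10(15.87)
pH = 5.5006

5.5006


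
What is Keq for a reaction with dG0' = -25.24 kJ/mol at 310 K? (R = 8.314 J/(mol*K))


Keq = exp(-dG0 * 1000 / (R * T))
Keq = exp(-(-25.24) * 1000 / (8.314 * 310))
Keq = 17908.7095

17908.7095


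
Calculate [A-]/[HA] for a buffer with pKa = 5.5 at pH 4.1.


[A-]/[HA] = 10^(pH - pKa)
= 10^(4.1 - 5.5)
= 0.0398

0.0398


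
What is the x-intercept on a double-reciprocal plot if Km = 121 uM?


x-intercept = -1/Km
= -1/121
= -0.0083 1/uM

-0.0083 1/uM


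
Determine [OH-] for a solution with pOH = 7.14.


[OH-] = 10^(-pOH)
[OH-] = 10^(-7.14)
[OH-] = 7.244e-08 M

7.244e-08 M


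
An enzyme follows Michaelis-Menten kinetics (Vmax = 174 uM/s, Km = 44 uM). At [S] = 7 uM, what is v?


v = Vmax * [S] / (Km + [S])
v = 174 * 7 / (44 + 7)
v = 23.8824 uM/s

23.8824 uM/s


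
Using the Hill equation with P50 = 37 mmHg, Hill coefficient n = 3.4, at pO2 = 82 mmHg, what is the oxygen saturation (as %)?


Y = pO2^n / (P50^n + pO2^n)
Y = 82^3.4 / (37^3.4 + 82^3.4)
Y = 93.74%

93.74%


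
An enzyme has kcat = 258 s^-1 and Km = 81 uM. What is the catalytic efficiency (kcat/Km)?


Catalytic efficiency = kcat / Km
= 258 / 81
= 3.1852 uM^-1*s^-1

3.1852 uM^-1*s^-1


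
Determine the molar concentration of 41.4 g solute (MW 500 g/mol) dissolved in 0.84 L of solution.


C = (mass / MW) / volume
C = (41.4 / 500) / 0.84
C = 0.0986 M

0.0986 M


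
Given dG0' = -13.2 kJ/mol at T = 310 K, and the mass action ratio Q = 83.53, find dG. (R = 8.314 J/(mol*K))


dG = dG0' + RT * ln(Q) / 1000
dG = -13.2 + 8.314 * 310 * ln(83.53) / 1000
dG = -1.7947 kJ/mol

-1.7947 kJ/mol


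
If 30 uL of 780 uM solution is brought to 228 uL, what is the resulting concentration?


C2 = C1 * V1 / V2
C2 = 780 * 30 / 228
C2 = 102.6316 uM

102.6316 uM


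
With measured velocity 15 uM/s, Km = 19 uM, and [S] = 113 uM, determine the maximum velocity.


Vmax = v * (Km + [S]) / [S]
Vmax = 15 * (19 + 113) / 113
Vmax = 17.5221 uM/s

17.5221 uM/s


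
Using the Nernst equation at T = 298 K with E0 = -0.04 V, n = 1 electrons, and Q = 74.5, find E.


E = E0 - (RT/nF) * ln(Q)
E = -0.04 - (8.314 * 298 / (1 * 96485)) * ln(74.5)
E = -0.1507 V

-0.1507 V


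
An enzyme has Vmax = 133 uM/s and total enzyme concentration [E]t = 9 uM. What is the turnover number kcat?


kcat = Vmax / [E]t
kcat = 133 / 9
kcat = 14.7778 s^-1

14.7778 s^-1


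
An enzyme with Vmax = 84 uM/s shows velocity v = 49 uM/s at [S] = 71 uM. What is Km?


Km = [S] * (Vmax - v) / v
Km = 71 * (84 - 49) / 49
Km = 50.7143 uM

50.7143 uM


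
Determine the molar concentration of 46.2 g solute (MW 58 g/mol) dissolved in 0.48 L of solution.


C = (mass / MW) / volume
C = (46.2 / 58) / 0.48
C = 1.6595 M

1.6595 M


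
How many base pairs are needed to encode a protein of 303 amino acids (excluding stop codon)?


Each amino acid = 1 codon = 3 bp
bp = 303 * 3 = 909 bp

909 bp


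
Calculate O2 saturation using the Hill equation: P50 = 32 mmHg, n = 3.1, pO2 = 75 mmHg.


Y = pO2^n / (P50^n + pO2^n)
Y = 75^3.1 / (32^3.1 + 75^3.1)
Y = 93.34%

93.34%


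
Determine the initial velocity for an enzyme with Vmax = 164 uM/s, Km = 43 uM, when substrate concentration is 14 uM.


v = Vmax * [S] / (Km + [S])
v = 164 * 14 / (43 + 14)
v = 40.2807 uM/s

40.2807 uM/s


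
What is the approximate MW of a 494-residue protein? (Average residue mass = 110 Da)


MW = n_residues * 110 Da
MW = 494 * 110
MW = 54340 Da

54340 Da


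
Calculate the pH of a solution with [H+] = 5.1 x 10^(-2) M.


pH = -log10([H+])
pH = -log10(5.1 x 10^(-2))
pH = 1.2924

1.2924


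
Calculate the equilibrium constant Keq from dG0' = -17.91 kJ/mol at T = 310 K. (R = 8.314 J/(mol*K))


Keq = exp(-dG0 * 1000 / (R * T))
Keq = exp(-(-17.91) * 1000 / (8.314 * 310))
Keq = 1042.1331

1042.1331


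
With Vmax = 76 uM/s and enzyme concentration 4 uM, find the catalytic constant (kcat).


kcat = Vmax / [E]t
kcat = 76 / 4
kcat = 19.0 s^-1

19.0 s^-1


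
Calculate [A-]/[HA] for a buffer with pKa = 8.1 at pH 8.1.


[A-]/[HA] = 10^(pH - pKa)
= 10^(8.1 - 8.1)
= 1.0

1.0


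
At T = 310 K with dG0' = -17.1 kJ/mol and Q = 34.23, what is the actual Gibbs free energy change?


dG = dG0' + RT * ln(Q) / 1000
dG = -17.1 + 8.314 * 310 * ln(34.23) / 1000
dG = -7.994 kJ/mol

-7.994 kJ/mol


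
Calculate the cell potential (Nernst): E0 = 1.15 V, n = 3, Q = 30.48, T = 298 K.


E = E0 - (RT/nF) * ln(Q)
E = 1.15 - (8.314 * 298 / (3 * 96485)) * ln(30.48)
E = 1.1208 V

1.1208 V


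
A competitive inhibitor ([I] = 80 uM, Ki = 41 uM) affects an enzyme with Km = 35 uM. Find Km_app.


Km_app = Km * (1 + [I]/Ki)
Km_app = 35 * (1 + 80/41)
Km_app = 103.2927 uM

103.2927 uM


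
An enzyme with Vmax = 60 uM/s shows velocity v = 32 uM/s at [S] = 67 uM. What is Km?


Km = [S] * (Vmax - v) / v
Km = 67 * (60 - 32) / 32
Km = 58.625 uM

58.625 uM


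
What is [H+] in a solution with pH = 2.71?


[H+] = 10^(-pH)
[H+] = 10^(-2.71)
[H+] = 0.0019 M

0.0019 M


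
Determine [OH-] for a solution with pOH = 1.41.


[OH-] = 10^(-pOH)
[OH-] = 10^(-1.41)
[OH-] = 0.0389 M

0.0389 M


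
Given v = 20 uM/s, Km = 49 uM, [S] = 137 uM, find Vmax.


Vmax = v * (Km + [S]) / [S]
Vmax = 20 * (49 + 137) / 137
Vmax = 27.1533 uM/s

27.1533 uM/s


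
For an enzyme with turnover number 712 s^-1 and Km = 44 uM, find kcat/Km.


Catalytic efficiency = kcat / Km
= 712 / 44
= 16.1818 uM^-1*s^-1

16.1818 uM^-1*s^-1


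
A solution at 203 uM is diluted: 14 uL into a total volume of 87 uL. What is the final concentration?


C2 = C1 * V1 / V2
C2 = 203 * 14 / 87
C2 = 32.6667 uM

32.6667 uM


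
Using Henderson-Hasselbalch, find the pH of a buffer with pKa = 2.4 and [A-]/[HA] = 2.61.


pH = pKa + log10([A-]/[HA])
pH = 2.4 + log10(2.61)
pH = 2.8166

2.8166


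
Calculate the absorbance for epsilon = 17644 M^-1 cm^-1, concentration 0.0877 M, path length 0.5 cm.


A = epsilon * c * l
A = 17644 * 0.0877 * 0.5
A = 773.6894

773.6894


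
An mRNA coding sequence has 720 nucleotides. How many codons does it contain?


codons = nucleotides / 3
codons = 720 / 3 = 240

240


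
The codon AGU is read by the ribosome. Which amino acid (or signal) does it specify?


Standard genetic code lookup.
Codon AGU -> Ser

Ser


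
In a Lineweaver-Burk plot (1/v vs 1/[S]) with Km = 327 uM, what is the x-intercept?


x-intercept = -1/Km
= -1/327
= -0.0031 1/uM

-0.0031 1/uM


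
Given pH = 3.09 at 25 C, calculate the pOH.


pOH = 14 - pH
pOH = 14 - 3.09
pOH = 10.91

10.91


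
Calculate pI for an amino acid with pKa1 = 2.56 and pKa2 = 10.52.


pI = (pKa1 + pKa2) / 2
pI = (2.56 + 10.52) / 2
pI = 6.54

6.54


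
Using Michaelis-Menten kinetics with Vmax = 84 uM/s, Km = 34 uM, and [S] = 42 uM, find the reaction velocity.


v = Vmax * [S] / (Km + [S])
v = 84 * 42 / (34 + 42)
v = 46.4211 uM/s

46.4211 uM/s


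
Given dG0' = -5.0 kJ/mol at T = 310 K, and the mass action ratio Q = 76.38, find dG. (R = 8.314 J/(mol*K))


dG = dG0' + RT * ln(Q) / 1000
dG = -5.0 + 8.314 * 310 * ln(76.38) / 1000
dG = 6.1746 kJ/mol

6.1746 kJ/mol


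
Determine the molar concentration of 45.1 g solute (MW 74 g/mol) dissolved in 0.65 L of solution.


C = (mass / MW) / volume
C = (45.1 / 74) / 0.65
C = 0.9376 M

0.9376 M


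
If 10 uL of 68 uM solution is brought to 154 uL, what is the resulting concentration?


C2 = C1 * V1 / V2
C2 = 68 * 10 / 154
C2 = 4.4156 uM

4.4156 uM


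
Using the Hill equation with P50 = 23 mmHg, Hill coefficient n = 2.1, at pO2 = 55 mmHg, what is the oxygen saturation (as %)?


Y = pO2^n / (P50^n + pO2^n)
Y = 55^2.1 / (23^2.1 + 55^2.1)
Y = 86.19%

86.19%


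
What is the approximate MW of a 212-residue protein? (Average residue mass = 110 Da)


MW = n_residues * 110 Da
MW = 212 * 110
MW = 23320 Da

23320 Da


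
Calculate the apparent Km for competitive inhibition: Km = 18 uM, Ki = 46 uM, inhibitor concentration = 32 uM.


Km_app = Km * (1 + [I]/Ki)
Km_app = 18 * (1 + 32/46)
Km_app = 30.5217 uM

30.5217 uM


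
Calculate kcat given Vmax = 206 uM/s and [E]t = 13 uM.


kcat = Vmax / [E]t
kcat = 206 / 13
kcat = 15.8462 s^-1

15.8462 s^-1


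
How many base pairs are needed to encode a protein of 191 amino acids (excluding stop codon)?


Each amino acid = 1 codon = 3 bp
bp = 191 * 3 = 573 bp

573 bp


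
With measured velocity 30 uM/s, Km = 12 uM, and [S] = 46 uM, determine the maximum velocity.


Vmax = v * (Km + [S]) / [S]
Vmax = 30 * (12 + 46) / 46
Vmax = 37.8261 uM/s

37.8261 uM/s


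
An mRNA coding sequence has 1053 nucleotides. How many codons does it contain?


codons = nucleotides / 3
codons = 1053 / 3 = 351

351


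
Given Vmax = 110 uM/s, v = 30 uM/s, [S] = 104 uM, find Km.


Km = [S] * (Vmax - v) / v
Km = 104 * (110 - 30) / 30
Km = 277.3333 uM

277.3333 uM


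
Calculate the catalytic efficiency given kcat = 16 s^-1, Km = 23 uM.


Catalytic efficiency = kcat / Km
= 16 / 23
= 0.6957 uM^-1*s^-1

0.6957 uM^-1*s^-1


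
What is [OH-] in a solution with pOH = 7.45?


[OH-] = 10^(-pOH)
[OH-] = 10^(-7.45)
[OH-] = 3.548e-08 M

3.548e-08 M


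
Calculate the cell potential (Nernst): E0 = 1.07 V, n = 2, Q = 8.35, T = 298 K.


E = E0 - (RT/nF) * ln(Q)
E = 1.07 - (8.314 * 298 / (2 * 96485)) * ln(8.35)
E = 1.0428 V

1.0428 V


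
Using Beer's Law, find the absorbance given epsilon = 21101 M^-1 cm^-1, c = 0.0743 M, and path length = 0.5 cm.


A = epsilon * c * l
A = 21101 * 0.0743 * 0.5
A = 783.9022

783.9022


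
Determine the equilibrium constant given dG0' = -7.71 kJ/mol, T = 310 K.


Keq = exp(-dG0 * 1000 / (R * T))
Keq = exp(-(-7.71) * 1000 / (8.314 * 310))
Keq = 19.9147

19.9147


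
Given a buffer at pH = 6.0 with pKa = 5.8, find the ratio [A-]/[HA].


[A-]/[HA] = 10^(pH - pKa)
= 10^(6.0 - 5.8)
= 1.5849

1.5849


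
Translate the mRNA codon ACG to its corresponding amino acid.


Standard genetic code lookup.
Codon ACG -> Thr

Thr


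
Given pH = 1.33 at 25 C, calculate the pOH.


pOH = 14 - pH
pOH = 14 - 1.33
pOH = 12.67

12.67


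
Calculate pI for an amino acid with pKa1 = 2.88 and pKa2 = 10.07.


pI = (pKa1 + pKa2) / 2
pI = (2.88 + 10.07) / 2
pI = 6.475

6.475


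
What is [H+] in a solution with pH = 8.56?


[H+] = 10^(-pH)
[H+] = 10^(-8.56)
[H+] = 2.754e-09 M

2.754e-09 M


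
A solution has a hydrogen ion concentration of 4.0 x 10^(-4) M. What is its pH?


pH = -log10([H+])
pH = -log10(4.0 x 10^(-4))
pH = 3.3979

3.3979


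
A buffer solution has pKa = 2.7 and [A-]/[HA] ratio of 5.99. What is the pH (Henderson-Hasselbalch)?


pH = pKa + log10([A-]/[HA])
pH = 2.7 + log10(5.99)
pH = 3.4774

3.4774


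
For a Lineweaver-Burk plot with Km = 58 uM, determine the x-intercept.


x-intercept = -1/Km
= -1/58
= -0.0172 1/uM

-0.0172 1/uM


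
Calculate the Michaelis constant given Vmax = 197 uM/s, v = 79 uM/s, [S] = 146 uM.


Km = [S] * (Vmax - v) / v
Km = 146 * (197 - 79) / 79
Km = 218.0759 uM

218.0759 uM


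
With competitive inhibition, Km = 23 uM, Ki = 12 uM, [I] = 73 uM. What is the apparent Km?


Km_app = Km * (1 + [I]/Ki)
Km_app = 23 * (1 + 73/12)
Km_app = 162.9167 uM

162.9167 uM


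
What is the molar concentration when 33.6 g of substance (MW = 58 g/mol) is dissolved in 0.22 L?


C = (mass / MW) / volume
C = (33.6 / 58) / 0.22
C = 2.6332 M

2.6332 M


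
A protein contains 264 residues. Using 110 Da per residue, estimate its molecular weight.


MW = n_residues * 110 Da
MW = 264 * 110
MW = 29040 Da

29040 Da


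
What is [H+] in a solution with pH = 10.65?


[H+] = 10^(-pH)
[H+] = 10^(-10.65)
[H+] = 2.239e-11 M

2.239e-11 M


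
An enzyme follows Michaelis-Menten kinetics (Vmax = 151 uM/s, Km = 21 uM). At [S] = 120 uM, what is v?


v = Vmax * [S] / (Km + [S])
v = 151 * 120 / (21 + 120)
v = 128.5106 uM/s

128.5106 uM/s


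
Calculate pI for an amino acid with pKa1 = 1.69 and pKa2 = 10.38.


pI = (pKa1 + pKa2) / 2
pI = (1.69 + 10.38) / 2
pI = 6.035

6.035


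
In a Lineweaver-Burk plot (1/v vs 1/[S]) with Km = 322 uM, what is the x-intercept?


x-intercept = -1/Km
= -1/322
= -0.0031 1/uM

-0.0031 1/uM


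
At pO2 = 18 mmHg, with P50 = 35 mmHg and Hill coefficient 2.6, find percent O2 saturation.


Y = pO2^n / (P50^n + pO2^n)
Y = 18^2.6 / (35^2.6 + 18^2.6)
Y = 15.07%

15.07%


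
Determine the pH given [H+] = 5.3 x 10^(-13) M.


pH = -log10([H+])
pH = -log10(5.3 x 10^(-13))
pH = 12.2757

12.2757


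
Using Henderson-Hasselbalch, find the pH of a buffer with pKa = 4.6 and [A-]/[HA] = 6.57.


pH = pKa + log10([A-]/[HA])
pH = 4.6 + log10(6.57)
pH = 5.4176

5.4176


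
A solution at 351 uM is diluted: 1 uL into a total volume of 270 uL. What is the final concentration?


C2 = C1 * V1 / V2
C2 = 351 * 1 / 270
C2 = 1.3 uM

1.3 uM


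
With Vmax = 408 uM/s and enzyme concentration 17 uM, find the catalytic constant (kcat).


kcat = Vmax / [E]t
kcat = 408 / 17
kcat = 24.0 s^-1

24.0 s^-1


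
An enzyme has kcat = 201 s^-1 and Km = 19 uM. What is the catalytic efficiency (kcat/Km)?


Catalytic efficiency = kcat / Km
= 201 / 19
= 10.5789 uM^-1*s^-1

10.5789 uM^-1*s^-1


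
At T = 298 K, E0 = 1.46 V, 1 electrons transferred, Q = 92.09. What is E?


E = E0 - (RT/nF) * ln(Q)
E = 1.46 - (8.314 * 298 / (1 * 96485)) * ln(92.09)
E = 1.3439 V

1.3439 V


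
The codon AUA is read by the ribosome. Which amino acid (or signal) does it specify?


Standard genetic code lookup.
Codon AUA -> Ile

Ile


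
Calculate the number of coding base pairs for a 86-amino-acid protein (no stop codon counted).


Each amino acid = 1 codon = 3 bp
bp = 86 * 3 = 258 bp

258 bp


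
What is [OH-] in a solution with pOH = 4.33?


[OH-] = 10^(-pOH)
[OH-] = 10^(-4.33)
[OH-] = 4.677e-05 M

4.677e-05 M


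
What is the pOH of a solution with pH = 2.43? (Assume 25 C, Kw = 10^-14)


pOH = 14 - pH
pOH = 14 - 2.43
pOH = 11.57

11.57


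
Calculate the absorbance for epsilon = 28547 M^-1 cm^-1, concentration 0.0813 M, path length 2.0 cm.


A = epsilon * c * l
A = 28547 * 0.0813 * 2.0
A = 4641.7422

4641.7422


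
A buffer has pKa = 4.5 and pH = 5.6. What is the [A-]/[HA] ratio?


[A-]/[HA] = 10^(pH - pKa)
= 10^(5.6 - 4.5)
= 12.5893

12.5893


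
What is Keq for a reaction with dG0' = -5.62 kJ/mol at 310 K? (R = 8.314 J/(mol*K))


Keq = exp(-dG0 * 1000 / (R * T))
Keq = exp(-(-5.62) * 1000 / (8.314 * 310))
Keq = 8.8511

8.8511


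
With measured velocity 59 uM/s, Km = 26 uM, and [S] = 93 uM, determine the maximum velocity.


Vmax = v * (Km + [S]) / [S]
Vmax = 59 * (26 + 93) / 93
Vmax = 75.4946 uM/s

75.4946 uM/s


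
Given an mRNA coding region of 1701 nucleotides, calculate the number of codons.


codons = nucleotides / 3
codons = 1701 / 3 = 567

567


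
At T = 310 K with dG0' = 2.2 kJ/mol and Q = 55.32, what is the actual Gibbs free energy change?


dG = dG0' + RT * ln(Q) / 1000
dG = 2.2 + 8.314 * 310 * ln(55.32) / 1000
dG = 12.5432 kJ/mol

12.5432 kJ/mol


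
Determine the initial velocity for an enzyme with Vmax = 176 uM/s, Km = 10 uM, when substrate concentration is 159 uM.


v = Vmax * [S] / (Km + [S])
v = 176 * 159 / (10 + 159)
v = 165.5858 uM/s

165.5858 uM/s


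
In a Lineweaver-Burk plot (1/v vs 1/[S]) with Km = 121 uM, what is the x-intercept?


x-intercept = -1/Km
= -1/121
= -0.0083 1/uM

-0.0083 1/uM


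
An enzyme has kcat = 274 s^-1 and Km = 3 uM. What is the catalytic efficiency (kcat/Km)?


Catalytic efficiency = kcat / Km
= 274 / 3
= 91.3333 uM^-1*s^-1

91.3333 uM^-1*s^-1


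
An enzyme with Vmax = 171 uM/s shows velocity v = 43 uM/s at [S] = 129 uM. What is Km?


Km = [S] * (Vmax - v) / v
Km = 129 * (171 - 43) / 43
Km = 384.0 uM

384.0 uM


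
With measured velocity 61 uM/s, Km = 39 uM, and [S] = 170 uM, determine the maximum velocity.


Vmax = v * (Km + [S]) / [S]
Vmax = 61 * (39 + 170) / 170
Vmax = 74.9941 uM/s

74.9941 uM/s


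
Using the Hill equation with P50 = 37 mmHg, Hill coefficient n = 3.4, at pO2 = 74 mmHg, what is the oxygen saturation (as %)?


Y = pO2^n / (P50^n + pO2^n)
Y = 74^3.4 / (37^3.4 + 74^3.4)
Y = 91.35%

91.35%


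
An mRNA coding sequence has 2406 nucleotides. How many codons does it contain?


codons = nucleotides / 3
codons = 2406 / 3 = 802

802


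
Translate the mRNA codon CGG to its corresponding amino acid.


Standard genetic code lookup.
Codon CGG -> Arg

Arg


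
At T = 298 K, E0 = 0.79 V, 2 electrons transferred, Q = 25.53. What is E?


E = E0 - (RT/nF) * ln(Q)
E = 0.79 - (8.314 * 298 / (2 * 96485)) * ln(25.53)
E = 0.7484 V

0.7484 V


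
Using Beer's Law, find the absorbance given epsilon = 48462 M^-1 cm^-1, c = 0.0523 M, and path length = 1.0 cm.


A = epsilon * c * l
A = 48462 * 0.0523 * 1.0
A = 2534.5626

2534.5626


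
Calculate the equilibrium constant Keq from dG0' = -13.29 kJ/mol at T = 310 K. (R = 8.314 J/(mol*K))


Keq = exp(-dG0 * 1000 / (R * T))
Keq = exp(-(-13.29) * 1000 / (8.314 * 310))
Keq = 173.5523

173.5523


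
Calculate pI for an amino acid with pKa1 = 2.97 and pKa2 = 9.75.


pI = (pKa1 + pKa2) / 2
pI = (2.97 + 9.75) / 2
pI = 6.36

6.36


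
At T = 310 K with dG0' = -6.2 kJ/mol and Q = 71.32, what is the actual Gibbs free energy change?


dG = dG0' + RT * ln(Q) / 1000
dG = -6.2 + 8.314 * 310 * ln(71.32) / 1000
dG = 4.798 kJ/mol

4.798 kJ/mol


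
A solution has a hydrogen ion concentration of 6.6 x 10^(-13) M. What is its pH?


pH = -log10([H+])
pH = -log10(6.6 x 10^(-13))
pH = 12.1805

12.1805


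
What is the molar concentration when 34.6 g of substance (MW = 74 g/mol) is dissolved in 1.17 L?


C = (mass / MW) / volume
C = (34.6 / 74) / 1.17
C = 0.3996 M

0.3996 M


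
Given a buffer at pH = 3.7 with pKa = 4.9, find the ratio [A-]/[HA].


[A-]/[HA] = 10^(pH - pKa)
= 10^(3.7 - 4.9)
= 0.0631

0.0631


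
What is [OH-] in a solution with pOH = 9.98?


[OH-] = 10^(-pOH)
[OH-] = 10^(-9.98)
[OH-] = 1.047e-10 M

1.047e-10 M


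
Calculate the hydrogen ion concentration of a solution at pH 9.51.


[H+] = 10^(-pH)
[H+] = 10^(-9.51)
[H+] = 3.090e-10 M

3.090e-10 M


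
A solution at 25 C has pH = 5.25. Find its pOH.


pOH = 14 - pH
pOH = 14 - 5.25
pOH = 8.75

8.75


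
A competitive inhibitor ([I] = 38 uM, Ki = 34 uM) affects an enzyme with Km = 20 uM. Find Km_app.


Km_app = Km * (1 + [I]/Ki)
Km_app = 20 * (1 + 38/34)
Km_app = 42.3529 uM

42.3529 uM


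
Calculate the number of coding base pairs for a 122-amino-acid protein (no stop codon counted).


Each amino acid = 1 codon = 3 bp
bp = 122 * 3 = 366 bp

366 bp


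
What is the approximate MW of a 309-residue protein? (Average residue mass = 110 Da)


MW = n_residues * 110 Da
MW = 309 * 110
MW = 33990 Da

33990 Da


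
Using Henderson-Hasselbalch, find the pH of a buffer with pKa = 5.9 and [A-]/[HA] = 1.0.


pH = pKa + log10([A-]/[HA])
pH = 5.9 + log10(1.0)
pH = 5.9

5.9


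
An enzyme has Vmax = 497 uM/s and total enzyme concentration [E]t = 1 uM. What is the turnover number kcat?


kcat = Vmax / [E]t
kcat = 497 / 1
kcat = 497.0 s^-1

497.0 s^-1


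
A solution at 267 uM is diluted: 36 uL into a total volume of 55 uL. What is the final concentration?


C2 = C1 * V1 / V2
C2 = 267 * 36 / 55
C2 = 174.7636 uM

174.7636 uM


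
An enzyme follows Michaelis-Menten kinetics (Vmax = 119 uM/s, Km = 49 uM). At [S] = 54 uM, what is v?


v = Vmax * [S] / (Km + [S])
v = 119 * 54 / (49 + 54)
v = 62.3883 uM/s

62.3883 uM/s


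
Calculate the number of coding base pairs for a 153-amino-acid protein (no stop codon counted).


Each amino acid = 1 codon = 3 bp
bp = 153 * 3 = 459 bp

459 bp


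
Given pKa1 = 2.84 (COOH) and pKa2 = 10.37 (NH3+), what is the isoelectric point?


pI = (pKa1 + pKa2) / 2
pI = (2.84 + 10.37) / 2
pI = 6.605

6.605


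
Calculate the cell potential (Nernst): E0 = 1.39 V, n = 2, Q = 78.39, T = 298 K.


E = E0 - (RT/nF) * ln(Q)
E = 1.39 - (8.314 * 298 / (2 * 96485)) * ln(78.39)
E = 1.334 V

1.334 V


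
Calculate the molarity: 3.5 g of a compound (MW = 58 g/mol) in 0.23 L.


C = (mass / MW) / volume
C = (3.5 / 58) / 0.23
C = 0.2624 M

0.2624 M


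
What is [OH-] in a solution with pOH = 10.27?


[OH-] = 10^(-pOH)
[OH-] = 10^(-10.27)
[OH-] = 5.370e-11 M

5.370e-11 M


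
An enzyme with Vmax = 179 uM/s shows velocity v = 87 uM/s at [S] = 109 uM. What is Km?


Km = [S] * (Vmax - v) / v
Km = 109 * (179 - 87) / 87
Km = 115.2644 uM

115.2644 uM


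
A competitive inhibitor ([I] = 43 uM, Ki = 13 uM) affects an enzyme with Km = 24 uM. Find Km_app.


Km_app = Km * (1 + [I]/Ki)
Km_app = 24 * (1 + 43/13)
Km_app = 103.3846 uM

103.3846 uM


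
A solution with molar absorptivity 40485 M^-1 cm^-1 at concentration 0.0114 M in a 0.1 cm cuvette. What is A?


A = epsilon * c * l
A = 40485 * 0.0114 * 0.1
A = 46.1529

46.1529


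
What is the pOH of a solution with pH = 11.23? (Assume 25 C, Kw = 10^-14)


pOH = 14 - pH
pOH = 14 - 11.23
pOH = 2.77

2.77


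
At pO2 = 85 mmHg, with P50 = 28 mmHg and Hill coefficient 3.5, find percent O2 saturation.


Y = pO2^n / (P50^n + pO2^n)
Y = 85^3.5 / (28^3.5 + 85^3.5)
Y = 97.99%

97.99%


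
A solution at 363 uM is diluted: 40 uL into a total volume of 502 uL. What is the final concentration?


C2 = C1 * V1 / V2
C2 = 363 * 40 / 502
C2 = 28.9243 uM

28.9243 uM


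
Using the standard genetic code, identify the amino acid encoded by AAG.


Standard genetic code lookup.
Codon AAG -> Lys

Lys
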